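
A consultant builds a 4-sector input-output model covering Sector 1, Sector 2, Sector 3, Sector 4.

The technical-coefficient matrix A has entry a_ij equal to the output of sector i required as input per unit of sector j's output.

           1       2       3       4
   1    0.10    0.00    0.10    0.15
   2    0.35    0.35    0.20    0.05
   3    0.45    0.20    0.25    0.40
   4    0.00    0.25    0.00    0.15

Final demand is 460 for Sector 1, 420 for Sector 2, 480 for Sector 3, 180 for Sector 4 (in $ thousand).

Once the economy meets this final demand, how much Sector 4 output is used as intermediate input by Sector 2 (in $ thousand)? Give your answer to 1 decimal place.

I − A =
  [   0.90     0.00    -0.10    -0.15]
  [  -0.35     0.65    -0.20    -0.05]
  [  -0.45    -0.20     0.75    -0.40]
  [   0.00    -0.25     0.00     0.85]
Compute the cofactors C_ij = (−1)^(i+j)·(3×3 minor ij) of I−A; the adjugate is their transpose:
adj(I−A) = Cᵀ =
  [ 0.351000   0.055125   0.061500   0.094125]
  [ 0.299625   0.535500   0.182750   0.170375]
  [ 0.337500   0.259875   0.472875   0.297375]
  [ 0.088125   0.157500   0.053750   0.366500]
det(I−A) = Σ_j (I−A)_1j·C_1j = (0.90)(0.351000) + (0.00)(0.299625) + (-0.10)(0.337500) + (-0.15)(0.088125) = 0.26893125
(I − A)⁻¹ = adj(I−A) / det(I−A) ≈
  [   1.3052     0.2050     0.2287     0.3500]
  [   1.1141     1.9912     0.6795     0.6335]
  [   1.2550     0.9663     1.7583     1.1058]
  [   0.3277     0.5857     0.1999     1.3628]
First solve x = (I − A)⁻¹ d = adj(I−A)·d / det(I−A); in particular x_2 = (0.299625·460 + 0.535500·420 + 0.182750·480 + 0.170375·180) / 0.26893125 = 481.125 / 0.26893125 ≈ 1789.026.
Intermediate flow from 4 to 2: z_42 = a_42 · x_2 = 0.25 × 481.125 / 0.26893125 = 120.28125 / 0.26893125 ≈ 447.3.

z_42 = 447.3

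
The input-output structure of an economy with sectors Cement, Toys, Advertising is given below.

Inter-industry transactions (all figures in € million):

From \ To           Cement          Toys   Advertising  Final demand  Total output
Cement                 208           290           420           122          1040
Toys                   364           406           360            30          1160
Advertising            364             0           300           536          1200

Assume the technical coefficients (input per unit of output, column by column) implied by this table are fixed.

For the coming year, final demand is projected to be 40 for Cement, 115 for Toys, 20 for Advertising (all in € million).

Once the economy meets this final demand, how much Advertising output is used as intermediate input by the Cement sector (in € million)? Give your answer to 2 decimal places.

Technical coefficients a_ij = z_ij / X_j:
  a_CC = 208/1040 = 0.20, a_TC = 364/1040 = 0.35, a_AC = 364/1040 = 0.35
  a_CT = 290/1160 = 0.25, a_TT = 406/1160 = 0.35, a_AT = 0/1160 = 0.00
  a_CA = 420/1200 = 0.35, a_TA = 360/1200 = 0.30, a_AA = 300/1200 = 0.25
I − A =
  [   0.80    -0.25    -0.35]
  [  -0.35     0.65    -0.30]
  [  -0.35     0.00     0.75]
Cofactors of I−A, C_ij = (−1)^(i+j)·(minor ij) (rows/columns in the sector order above):
  C_11 = (0.65)(0.75) − (-0.30)(0.00) = 0.4875
  C_12 = −[(-0.35)(0.75) − (-0.30)(-0.35)] = 0.3675
  C_13 = (-0.35)(0.00) − (0.65)(-0.35) = 0.2275
  C_21 = −[(-0.25)(0.75) − (-0.35)(0.00)] = 0.1875
  C_22 = (0.80)(0.75) − (-0.35)(-0.35) = 0.4775
  C_23 = −[(0.80)(0.00) − (-0.25)(-0.35)] = 0.0875
  C_31 = (-0.25)(-0.30) − (-0.35)(0.65) = 0.3025
  C_32 = −[(0.80)(-0.30) − (-0.35)(-0.35)] = 0.3625
  C_33 = (0.80)(0.65) − (-0.25)(-0.35) = 0.4325
det(I−A) = Σ_j (I−A)_1j·C_1j = (0.80)(0.4875) + (-0.25)(0.3675) + (-0.35)(0.2275) = 0.2185
adj(I−A) = Cᵀ =
  [ 0.4875   0.1875   0.3025]
  [ 0.3675   0.4775   0.3625]
  [ 0.2275   0.0875   0.4325]
(I − A)⁻¹ = adj(I−A) / det(I−A) ≈
  [   2.2311     0.8581     1.3844]
  [   1.6819     2.1854     1.6590]
  [   1.0412     0.4005     1.9794]
First solve x = (I − A)⁻¹ d = adj(I−A)·d / det(I−A); in particular x_C = (0.4875·40 + 0.1875·115 + 0.3025·20) / 0.2185 = 47.1125 / 0.2185 ≈ 215.6178.
Intermediate flow from A to C: z_AC = a_AC · x_C = 0.35 × 47.1125 / 0.2185 = 16.489375 / 0.2185 ≈ 75.47.

z_AC = 75.47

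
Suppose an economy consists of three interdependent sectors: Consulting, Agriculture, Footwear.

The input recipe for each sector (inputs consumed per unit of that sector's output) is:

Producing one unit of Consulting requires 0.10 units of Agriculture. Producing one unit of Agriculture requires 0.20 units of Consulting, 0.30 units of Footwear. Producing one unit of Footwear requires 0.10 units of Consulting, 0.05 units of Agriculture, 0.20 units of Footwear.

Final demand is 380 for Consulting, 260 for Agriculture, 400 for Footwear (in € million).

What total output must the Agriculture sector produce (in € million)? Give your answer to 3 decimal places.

x_2 = 342.559

I − A =
  [   1.00    -0.20    -0.10]
  [  -0.10     1.00    -0.05]
  [   0.00    -0.30     0.80]
Cofactors of I−A, C_ij = (−1)^(i+j)·(minor ij) (rows/columns in the sector order above):
  C_11 = (1.00)(0.80) − (-0.05)(-0.30) = 0.7850
  C_12 = −[(-0.10)(0.80) − (-0.05)(0.00)] = 0.0800
  C_13 = (-0.10)(-0.30) − (1.00)(0.00) = 0.0300
  C_21 = −[(-0.20)(0.80) − (-0.10)(-0.30)] = 0.1900
  C_22 = (1.00)(0.80) − (-0.10)(0.00) = 0.8000
  C_23 = −[(1.00)(-0.30) − (-0.20)(0.00)] = 0.3000
  C_31 = (-0.20)(-0.05) − (-0.10)(1.00) = 0.1100
  C_32 = −[(1.00)(-0.05) − (-0.10)(-0.10)] = 0.0600
  C_33 = (1.00)(1.00) − (-0.20)(-0.10) = 0.9800
det(I−A) = Σ_j (I−A)_1j·C_1j = (1.00)(0.7850) + (-0.20)(0.0800) + (-0.10)(0.0300) = 0.7660
adj(I−A) = Cᵀ =
  [ 0.7850   0.1900   0.1100]
  [ 0.0800   0.8000   0.0600]
  [ 0.0300   0.3000   0.9800]
(I − A)⁻¹ = adj(I−A) / det(I−A) ≈
  [   1.0248     0.2480     0.1436]
  [   0.1044     1.0444     0.0783]
  [   0.0392     0.3916     1.2794]
x = (I − A)⁻¹ d = adj(I−A)·d / det(I−A), with det(I−A) = 0.7660:
  x_1 = (0.7850·380 + 0.1900·260 + 0.1100·400) / 0.7660 = 391.70 / 0.7660 ≈ 511.358
  x_2 = (0.0800·380 + 0.8000·260 + 0.0600·400) / 0.7660 = 262.40 / 0.7660 ≈ 342.559
  x_3 = (0.0300·380 + 0.3000·260 + 0.9800·400) / 0.7660 = 481.40 / 0.7660 ≈ 628.460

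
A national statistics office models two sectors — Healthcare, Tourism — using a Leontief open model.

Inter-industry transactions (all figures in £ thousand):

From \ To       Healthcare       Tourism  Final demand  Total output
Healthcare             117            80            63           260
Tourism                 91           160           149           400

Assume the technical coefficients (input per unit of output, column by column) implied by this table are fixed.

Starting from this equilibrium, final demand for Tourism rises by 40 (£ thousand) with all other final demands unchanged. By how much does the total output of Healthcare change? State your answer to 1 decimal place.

Δx_1 = 30.8

Technical coefficients a_ij = z_ij / X_j:
  a_11 = 117/260 = 0.45, a_21 = 91/260 = 0.35
  a_12 = 80/400 = 0.20, a_22 = 160/400 = 0.40
I − A =
  [   0.55    -0.20]
  [  -0.35     0.60]
det(I−A) = (0.55)(0.60) − (-0.20)(-0.35) = 0.2600
adj(I−A) = [[0.60, 0.20], [0.35, 0.55]]
(I − A)⁻¹ = adj(I−A) / det(I−A) ≈
  [   2.3077     0.7692]
  [   1.3462     2.1154]
Δx = (I − A)⁻¹ Δd with Δd having +40 in the Tourism component and 0 elsewhere.
So Δx_1 = L_12 · (+40), where L_12 = adj(I−A)_12 / det(I−A) = 0.20 / 0.2600.
Δx_1 = 0.20 × (+40) / 0.2600 = 8.00 / 0.2600 ≈ 30.8.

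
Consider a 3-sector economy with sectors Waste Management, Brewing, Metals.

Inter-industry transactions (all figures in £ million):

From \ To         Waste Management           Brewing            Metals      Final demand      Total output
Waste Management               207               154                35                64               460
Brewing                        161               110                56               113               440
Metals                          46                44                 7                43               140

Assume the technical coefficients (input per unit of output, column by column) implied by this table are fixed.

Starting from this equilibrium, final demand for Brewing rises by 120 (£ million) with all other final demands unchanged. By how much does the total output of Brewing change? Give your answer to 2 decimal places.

Δx_B = 281.60

Technical coefficients a_ij = z_ij / X_j:
  a_WW = 207/460 = 0.45, a_BW = 161/460 = 0.35, a_MW = 46/460 = 0.10
  a_WB = 154/440 = 0.35, a_BB = 110/440 = 0.25, a_MB = 44/440 = 0.10
  a_WM = 35/140 = 0.25, a_BM = 56/140 = 0.40, a_MM = 7/140 = 0.05
I − A =
  [   0.55    -0.35    -0.25]
  [  -0.35     0.75    -0.40]
  [  -0.10    -0.10     0.95]
Cofactors of I−A, C_ij = (−1)^(i+j)·(minor ij) (rows/columns in the sector order above):
  C_11 = (0.75)(0.95) − (-0.40)(-0.10) = 0.6725
  C_12 = −[(-0.35)(0.95) − (-0.40)(-0.10)] = 0.3725
  C_13 = (-0.35)(-0.10) − (0.75)(-0.10) = 0.1100
  C_21 = −[(-0.35)(0.95) − (-0.25)(-0.10)] = 0.3575
  C_22 = (0.55)(0.95) − (-0.25)(-0.10) = 0.4975
  C_23 = −[(0.55)(-0.10) − (-0.35)(-0.10)] = 0.0900
  C_31 = (-0.35)(-0.40) − (-0.25)(0.75) = 0.3275
  C_32 = −[(0.55)(-0.40) − (-0.25)(-0.35)] = 0.3075
  C_33 = (0.55)(0.75) − (-0.35)(-0.35) = 0.2900
det(I−A) = Σ_j (I−A)_1j·C_1j = (0.55)(0.6725) + (-0.35)(0.3725) + (-0.25)(0.1100) = 0.2120
adj(I−A) = Cᵀ =
  [ 0.6725   0.3575   0.3275]
  [ 0.3725   0.4975   0.3075]
  [ 0.1100   0.0900   0.2900]
(I − A)⁻¹ = adj(I−A) / det(I−A) ≈
  [   3.1722     1.6863     1.5448]
  [   1.7571     2.3467     1.4505]
  [   0.5189     0.4245     1.3679]
Δx = (I − A)⁻¹ Δd with Δd having +120 in the Brewing component and 0 elsewhere.
So Δx_B = L_BB · (+120), where L_BB = adj(I−A)_BB / det(I−A) = 0.4975 / 0.2120.
Δx_B = 0.4975 × (+120) / 0.2120 = 59.70 / 0.2120 ≈ 281.60.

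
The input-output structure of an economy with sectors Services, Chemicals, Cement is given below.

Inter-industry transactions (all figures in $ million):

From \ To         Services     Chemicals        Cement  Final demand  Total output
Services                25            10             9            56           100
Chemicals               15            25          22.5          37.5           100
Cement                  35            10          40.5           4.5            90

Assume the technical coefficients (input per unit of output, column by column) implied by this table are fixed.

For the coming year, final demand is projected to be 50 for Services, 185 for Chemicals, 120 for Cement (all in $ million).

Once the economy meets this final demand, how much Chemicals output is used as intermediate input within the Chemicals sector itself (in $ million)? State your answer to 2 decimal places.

Technical coefficients a_ij = z_ij / X_j:
  a_11 = 25/100 = 0.25, a_21 = 15/100 = 0.15, a_31 = 35/100 = 0.35
  a_12 = 10/100 = 0.10, a_22 = 25/100 = 0.25, a_32 = 10/100 = 0.10
  a_13 = 9/90 = 0.10, a_23 = 22.5/90 = 0.25, a_33 = 40.5/90 = 0.45
I − A =
  [   0.75    -0.10    -0.10]
  [  -0.15     0.75    -0.25]
  [  -0.35    -0.10     0.55]
Cofactors of I−A, C_ij = (−1)^(i+j)·(minor ij) (rows/columns in the sector order above):
  C_11 = (0.75)(0.55) − (-0.25)(-0.10) = 0.3875
  C_12 = −[(-0.15)(0.55) − (-0.25)(-0.35)] = 0.1700
  C_13 = (-0.15)(-0.10) − (0.75)(-0.35) = 0.2775
  C_21 = −[(-0.10)(0.55) − (-0.10)(-0.10)] = 0.0650
  C_22 = (0.75)(0.55) − (-0.10)(-0.35) = 0.3775
  C_23 = −[(0.75)(-0.10) − (-0.10)(-0.35)] = 0.1100
  C_31 = (-0.10)(-0.25) − (-0.10)(0.75) = 0.1000
  C_32 = −[(0.75)(-0.25) − (-0.10)(-0.15)] = 0.2025
  C_33 = (0.75)(0.75) − (-0.10)(-0.15) = 0.5475
det(I−A) = Σ_j (I−A)_1j·C_1j = (0.75)(0.3875) + (-0.10)(0.1700) + (-0.10)(0.2775) = 0.245875
adj(I−A) = Cᵀ =
  [ 0.3875   0.0650   0.1000]
  [ 0.1700   0.3775   0.2025]
  [ 0.2775   0.1100   0.5475]
(I − A)⁻¹ = adj(I−A) / det(I−A) ≈
  [   1.5760     0.2644     0.4067]
  [   0.6914     1.5353     0.8236]
  [   1.1286     0.4474     2.2267]
First solve x = (I − A)⁻¹ d = adj(I−A)·d / det(I−A); in particular x_2 = (0.1700·50 + 0.3775·185 + 0.2025·120) / 0.245875 = 102.6375 / 0.245875 ≈ 417.4377.
Intermediate flow from 2 to 2: z_22 = a_22 · x_2 = 0.25 × 102.6375 / 0.245875 = 25.659375 / 0.245875 ≈ 104.36.

z_22 = 104.36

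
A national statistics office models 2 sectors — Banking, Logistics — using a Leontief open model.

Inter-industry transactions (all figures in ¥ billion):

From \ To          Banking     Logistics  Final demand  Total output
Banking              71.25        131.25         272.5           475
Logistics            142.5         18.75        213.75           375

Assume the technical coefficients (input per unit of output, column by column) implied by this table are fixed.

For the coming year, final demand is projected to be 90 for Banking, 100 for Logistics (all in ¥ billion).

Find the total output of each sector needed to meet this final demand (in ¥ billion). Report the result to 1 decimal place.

x_B = 171.5, x_L = 159.4

Technical coefficients a_ij = z_ij / X_j:
  a_BB = 71.25/475 = 0.15, a_LB = 142.5/475 = 0.30
  a_BL = 131.25/375 = 0.35, a_LL = 18.75/375 = 0.05
I − A =
  [   0.85    -0.35]
  [  -0.30     0.95]
det(I−A) = (0.85)(0.95) − (-0.35)(-0.30) = 0.7025
adj(I−A) = [[0.95, 0.35], [0.30, 0.85]]
(I − A)⁻¹ = adj(I−A) / det(I−A) ≈
  [   1.3523     0.4982]
  [   0.4270     1.2100]
x = (I − A)⁻¹ d = adj(I−A)·d / det(I−A), with det(I−A) = 0.7025:
  x_B = (0.95·90 + 0.35·100) / 0.7025 = 120.50 / 0.7025 ≈ 171.5
  x_L = (0.30·90 + 0.85·100) / 0.7025 = 112.00 / 0.7025 ≈ 159.4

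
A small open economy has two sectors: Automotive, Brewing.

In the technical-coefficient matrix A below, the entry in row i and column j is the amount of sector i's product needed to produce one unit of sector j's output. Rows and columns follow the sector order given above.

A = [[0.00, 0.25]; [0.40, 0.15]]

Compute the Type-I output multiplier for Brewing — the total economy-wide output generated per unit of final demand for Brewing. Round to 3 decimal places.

m_2 = 1.667

I − A =
  [   1.00    -0.25]
  [  -0.40     0.85]
det(I−A) = (1.00)(0.85) − (-0.25)(-0.40) = 0.7500
adj(I−A) = [[0.85, 0.25], [0.40, 1.00]]
(I − A)⁻¹ = adj(I−A) / det(I−A) ≈
  [   1.1333     0.3333]
  [   0.5333     1.3333]
The output multiplier for sector j is the column-j sum of the Leontief inverse (I − A)⁻¹ = adj(I−A) / det(I−A).
Column 2 of adj(I−A): (0.25, 1.00); det(I−A) = 0.7500.
m_2 = (0.25 + 1.00) / 0.7500 = 1.25 / 0.7500 ≈ 1.667.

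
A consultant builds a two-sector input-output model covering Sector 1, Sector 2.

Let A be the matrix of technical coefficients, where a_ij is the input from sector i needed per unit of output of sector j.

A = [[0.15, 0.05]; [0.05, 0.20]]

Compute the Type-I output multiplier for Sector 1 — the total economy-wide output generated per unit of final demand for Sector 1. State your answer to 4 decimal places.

I − A =
  [   0.85    -0.05]
  [  -0.05     0.80]
det(I−A) = (0.85)(0.80) − (-0.05)(-0.05) = 0.6775
adj(I−A) = [[0.80, 0.05], [0.05, 0.85]]
(I − A)⁻¹ = adj(I−A) / det(I−A) ≈
  [   1.18081     0.07380]
  [   0.07380     1.25461]
The output multiplier for sector j is the column-j sum of the Leontief inverse (I − A)⁻¹ = adj(I−A) / det(I−A).
Column 1 of adj(I−A): (0.80, 0.05); det(I−A) = 0.6775.
m_1 = (0.80 + 0.05) / 0.6775 = 0.85 / 0.6775 ≈ 1.2546.

m_1 = 1.2546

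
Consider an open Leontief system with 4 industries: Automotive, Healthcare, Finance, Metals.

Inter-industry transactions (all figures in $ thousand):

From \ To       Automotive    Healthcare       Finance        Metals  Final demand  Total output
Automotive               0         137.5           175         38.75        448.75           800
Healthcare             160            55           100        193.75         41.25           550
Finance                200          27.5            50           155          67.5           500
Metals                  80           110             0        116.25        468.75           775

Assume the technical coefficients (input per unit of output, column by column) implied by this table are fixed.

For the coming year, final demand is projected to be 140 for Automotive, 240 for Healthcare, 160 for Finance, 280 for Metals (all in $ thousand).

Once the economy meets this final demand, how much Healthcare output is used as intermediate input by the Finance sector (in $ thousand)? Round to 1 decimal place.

Technical coefficients a_ij = z_ij / X_j:
  a_11 = 0/800 = 0.00, a_21 = 160/800 = 0.20, a_31 = 200/800 = 0.25, a_41 = 80/800 = 0.10
  a_12 = 137.5/550 = 0.25, a_22 = 55/550 = 0.10, a_32 = 27.5/550 = 0.05, a_42 = 110/550 = 0.20
  a_13 = 175/500 = 0.35, a_23 = 100/500 = 0.20, a_33 = 50/500 = 0.10, a_43 = 0/500 = 0.00
  a_14 = 38.75/775 = 0.05, a_24 = 193.75/775 = 0.25, a_34 = 155/775 = 0.20, a_44 = 116.25/775 = 0.15
I − A =
  [   1.00    -0.25    -0.35    -0.05]
  [  -0.20     0.90    -0.20    -0.25]
  [  -0.25    -0.05     0.90    -0.20]
  [  -0.10    -0.20     0.00     0.85]
Compute the cofactors C_ij = (−1)^(i+j)·(3×3 minor ij) of I−A; the adjugate is their transpose:
adj(I−A) = Cᵀ =
  [ 0.627000   0.229125   0.294750   0.173625]
  [ 0.222000   0.679125   0.237250   0.268625]
  [ 0.214500   0.142875   0.659750   0.209875]
  [ 0.126000   0.186750   0.090500   0.660250]
det(I−A) = Σ_j (I−A)_1j·C_1j = (1.00)(0.627000) + (-0.25)(0.222000) + (-0.35)(0.214500) + (-0.05)(0.126000) = 0.490125
(I − A)⁻¹ = adj(I−A) / det(I−A) ≈
  [   1.2793     0.4675     0.6014     0.3542]
  [   0.4529     1.3856     0.4841     0.5481]
  [   0.4376     0.2915     1.3461     0.4282]
  [   0.2571     0.3810     0.1846     1.3471]
First solve x = (I − A)⁻¹ d = adj(I−A)·d / det(I−A); in particular x_3 = (0.214500·140 + 0.142875·240 + 0.659750·160 + 0.209875·280) / 0.490125 = 228.645 / 0.490125 ≈ 466.503.
Intermediate flow from 2 to 3: z_23 = a_23 · x_3 = 0.20 × 228.645 / 0.490125 = 45.729 / 0.490125 ≈ 93.3.

z_23 = 93.3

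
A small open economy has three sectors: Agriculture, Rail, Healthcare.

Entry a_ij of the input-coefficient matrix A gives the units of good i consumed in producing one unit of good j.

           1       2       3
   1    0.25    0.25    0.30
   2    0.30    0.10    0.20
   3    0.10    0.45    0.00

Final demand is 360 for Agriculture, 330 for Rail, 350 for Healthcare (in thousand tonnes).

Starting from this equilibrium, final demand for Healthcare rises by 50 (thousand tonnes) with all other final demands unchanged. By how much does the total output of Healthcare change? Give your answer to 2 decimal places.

Δx_3 = 65.22

I − A =
  [   0.75    -0.25    -0.30]
  [  -0.30     0.90    -0.20]
  [  -0.10    -0.45     1.00]
Cofactors of I−A, C_ij = (−1)^(i+j)·(minor ij) (rows/columns in the sector order above):
  C_11 = (0.90)(1.00) − (-0.20)(-0.45) = 0.8100
  C_12 = −[(-0.30)(1.00) − (-0.20)(-0.10)] = 0.3200
  C_13 = (-0.30)(-0.45) − (0.90)(-0.10) = 0.2250
  C_21 = −[(-0.25)(1.00) − (-0.30)(-0.45)] = 0.3850
  C_22 = (0.75)(1.00) − (-0.30)(-0.10) = 0.7200
  C_23 = −[(0.75)(-0.45) − (-0.25)(-0.10)] = 0.3625
  C_31 = (-0.25)(-0.20) − (-0.30)(0.90) = 0.3200
  C_32 = −[(0.75)(-0.20) − (-0.30)(-0.30)] = 0.2400
  C_33 = (0.75)(0.90) − (-0.25)(-0.30) = 0.6000
det(I−A) = Σ_j (I−A)_1j·C_1j = (0.75)(0.8100) + (-0.25)(0.3200) + (-0.30)(0.2250) = 0.4600
adj(I−A) = Cᵀ =
  [ 0.8100   0.3850   0.3200]
  [ 0.3200   0.7200   0.2400]
  [ 0.2250   0.3625   0.6000]
(I − A)⁻¹ = adj(I−A) / det(I−A) ≈
  [   1.7609     0.8370     0.6957]
  [   0.6957     1.5652     0.5217]
  [   0.4891     0.7880     1.3043]
Δx = (I − A)⁻¹ Δd with Δd having +50 in the Healthcare component and 0 elsewhere.
So Δx_3 = L_33 · (+50), where L_33 = adj(I−A)_33 / det(I−A) = 0.6000 / 0.4600.
Δx_3 = 0.6000 × (+50) / 0.4600 = 30.00 / 0.4600 ≈ 65.22.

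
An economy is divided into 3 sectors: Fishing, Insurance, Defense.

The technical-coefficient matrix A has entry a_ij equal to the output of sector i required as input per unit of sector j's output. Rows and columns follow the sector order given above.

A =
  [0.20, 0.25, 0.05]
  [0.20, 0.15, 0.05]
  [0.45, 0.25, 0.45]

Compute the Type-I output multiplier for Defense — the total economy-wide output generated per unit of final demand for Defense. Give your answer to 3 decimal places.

I − A =
  [   0.80    -0.25    -0.05]
  [  -0.20     0.85    -0.05]
  [  -0.45    -0.25     0.55]
Cofactors of I−A, C_ij = (−1)^(i+j)·(minor ij) (rows/columns in the sector order above):
  C_11 = (0.85)(0.55) − (-0.05)(-0.25) = 0.4550
  C_12 = −[(-0.20)(0.55) − (-0.05)(-0.45)] = 0.1325
  C_13 = (-0.20)(-0.25) − (0.85)(-0.45) = 0.4325
  C_21 = −[(-0.25)(0.55) − (-0.05)(-0.25)] = 0.1500
  C_22 = (0.80)(0.55) − (-0.05)(-0.45) = 0.4175
  C_23 = −[(0.80)(-0.25) − (-0.25)(-0.45)] = 0.3125
  C_31 = (-0.25)(-0.05) − (-0.05)(0.85) = 0.0550
  C_32 = −[(0.80)(-0.05) − (-0.05)(-0.20)] = 0.0500
  C_33 = (0.80)(0.85) − (-0.25)(-0.20) = 0.6300
det(I−A) = Σ_j (I−A)_1j·C_1j = (0.80)(0.4550) + (-0.25)(0.1325) + (-0.05)(0.4325) = 0.30925
adj(I−A) = Cᵀ =
  [ 0.4550   0.1500   0.0550]
  [ 0.1325   0.4175   0.0500]
  [ 0.4325   0.3125   0.6300]
(I − A)⁻¹ = adj(I−A) / det(I−A) ≈
  [   1.4713     0.4850     0.1778]
  [   0.4285     1.3500     0.1617]
  [   1.3985     1.0105     2.0372]
The output multiplier for sector j is the column-j sum of the Leontief inverse (I − A)⁻¹ = adj(I−A) / det(I−A).
Column D of adj(I−A): (0.0550, 0.0500, 0.6300); det(I−A) = 0.30925.
m_D = (0.0550 + 0.0500 + 0.6300) / 0.30925 = 0.735 / 0.30925 ≈ 2.377.

m_D = 2.377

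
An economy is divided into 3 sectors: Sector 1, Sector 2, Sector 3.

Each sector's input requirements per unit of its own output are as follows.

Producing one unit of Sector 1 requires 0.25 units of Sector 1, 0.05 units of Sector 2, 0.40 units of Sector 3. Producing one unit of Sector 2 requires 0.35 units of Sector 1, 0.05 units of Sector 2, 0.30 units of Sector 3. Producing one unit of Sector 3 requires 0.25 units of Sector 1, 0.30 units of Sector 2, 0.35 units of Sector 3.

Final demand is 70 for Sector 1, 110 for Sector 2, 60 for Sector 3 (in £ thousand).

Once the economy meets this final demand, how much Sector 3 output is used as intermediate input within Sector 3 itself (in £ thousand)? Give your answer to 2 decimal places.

I − A =
  [   0.75    -0.35    -0.25]
  [  -0.05     0.95    -0.30]
  [  -0.40    -0.30     0.65]
Cofactors of I−A, C_ij = (−1)^(i+j)·(minor ij) (rows/columns in the sector order above):
  C_11 = (0.95)(0.65) − (-0.30)(-0.30) = 0.5275
  C_12 = −[(-0.05)(0.65) − (-0.30)(-0.40)] = 0.1525
  C_13 = (-0.05)(-0.30) − (0.95)(-0.40) = 0.3950
  C_21 = −[(-0.35)(0.65) − (-0.25)(-0.30)] = 0.3025
  C_22 = (0.75)(0.65) − (-0.25)(-0.40) = 0.3875
  C_23 = −[(0.75)(-0.30) − (-0.35)(-0.40)] = 0.3650
  C_31 = (-0.35)(-0.30) − (-0.25)(0.95) = 0.3425
  C_32 = −[(0.75)(-0.30) − (-0.25)(-0.05)] = 0.2375
  C_33 = (0.75)(0.95) − (-0.35)(-0.05) = 0.6950
det(I−A) = Σ_j (I−A)_1j·C_1j = (0.75)(0.5275) + (-0.35)(0.1525) + (-0.25)(0.3950) = 0.2435
adj(I−A) = Cᵀ =
  [ 0.5275   0.3025   0.3425]
  [ 0.1525   0.3875   0.2375]
  [ 0.3950   0.3650   0.6950]
(I − A)⁻¹ = adj(I−A) / det(I−A) ≈
  [   2.1663     1.2423     1.4066]
  [   0.6263     1.5914     0.9754]
  [   1.6222     1.4990     2.8542]
First solve x = (I − A)⁻¹ d = adj(I−A)·d / det(I−A); in particular x_3 = (0.3950·70 + 0.3650·110 + 0.6950·60) / 0.2435 = 109.50 / 0.2435 ≈ 449.6920.
Intermediate flow from 3 to 3: z_33 = a_33 · x_3 = 0.35 × 109.50 / 0.2435 = 38.325 / 0.2435 ≈ 157.39.

z_33 = 157.39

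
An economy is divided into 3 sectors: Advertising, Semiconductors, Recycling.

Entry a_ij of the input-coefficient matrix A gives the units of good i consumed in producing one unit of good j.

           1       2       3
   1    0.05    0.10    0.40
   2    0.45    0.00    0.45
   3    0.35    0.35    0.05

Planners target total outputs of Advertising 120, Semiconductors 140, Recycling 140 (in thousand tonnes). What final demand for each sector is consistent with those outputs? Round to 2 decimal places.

d_1 = 44.00, d_2 = 23.00, d_3 = 42.00

I − A =
  [   0.95    -0.10    -0.40]
  [  -0.45     1.00    -0.45]
  [  -0.35    -0.35     0.95]
d = (I − A) x:
  d_1 = (+0.95)·120 + (-0.10)·140 + (-0.40)·140 = 44.00
  d_2 = (-0.45)·120 + (+1.00)·140 + (-0.45)·140 = 23.00
  d_3 = (-0.35)·120 + (-0.35)·140 + (+0.95)·140 = 42.00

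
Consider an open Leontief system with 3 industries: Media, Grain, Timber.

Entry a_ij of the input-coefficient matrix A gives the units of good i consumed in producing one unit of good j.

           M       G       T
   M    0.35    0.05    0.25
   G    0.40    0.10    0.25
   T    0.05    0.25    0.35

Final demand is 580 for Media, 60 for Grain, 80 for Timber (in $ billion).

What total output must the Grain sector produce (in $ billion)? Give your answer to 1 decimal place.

x_G = 702.8

I − A =
  [   0.65    -0.05    -0.25]
  [  -0.40     0.90    -0.25]
  [  -0.05    -0.25     0.65]
Cofactors of I−A, C_ij = (−1)^(i+j)·(minor ij) (rows/columns in the sector order above):
  C_11 = (0.90)(0.65) − (-0.25)(-0.25) = 0.5225
  C_12 = −[(-0.40)(0.65) − (-0.25)(-0.05)] = 0.2725
  C_13 = (-0.40)(-0.25) − (0.90)(-0.05) = 0.1450
  C_21 = −[(-0.05)(0.65) − (-0.25)(-0.25)] = 0.0950
  C_22 = (0.65)(0.65) − (-0.25)(-0.05) = 0.4100
  C_23 = −[(0.65)(-0.25) − (-0.05)(-0.05)] = 0.1650
  C_31 = (-0.05)(-0.25) − (-0.25)(0.90) = 0.2375
  C_32 = −[(0.65)(-0.25) − (-0.25)(-0.40)] = 0.2625
  C_33 = (0.65)(0.90) − (-0.05)(-0.40) = 0.5650
det(I−A) = Σ_j (I−A)_1j·C_1j = (0.65)(0.5225) + (-0.05)(0.2725) + (-0.25)(0.1450) = 0.28975
adj(I−A) = Cᵀ =
  [ 0.5225   0.0950   0.2375]
  [ 0.2725   0.4100   0.2625]
  [ 0.1450   0.1650   0.5650]
(I − A)⁻¹ = adj(I−A) / det(I−A) ≈
  [   1.8033     0.3279     0.8197]
  [   0.9405     1.4150     0.9060]
  [   0.5004     0.5695     1.9500]
x = (I − A)⁻¹ d = adj(I−A)·d / det(I−A), with det(I−A) = 0.28975:
  x_M = (0.5225·580 + 0.0950·60 + 0.2375·80) / 0.28975 = 327.75 / 0.28975 ≈ 1131.1
  x_G = (0.2725·580 + 0.4100·60 + 0.2625·80) / 0.28975 = 203.65 / 0.28975 ≈ 702.8
  x_T = (0.1450·580 + 0.1650·60 + 0.5650·80) / 0.28975 = 139.20 / 0.28975 ≈ 480.4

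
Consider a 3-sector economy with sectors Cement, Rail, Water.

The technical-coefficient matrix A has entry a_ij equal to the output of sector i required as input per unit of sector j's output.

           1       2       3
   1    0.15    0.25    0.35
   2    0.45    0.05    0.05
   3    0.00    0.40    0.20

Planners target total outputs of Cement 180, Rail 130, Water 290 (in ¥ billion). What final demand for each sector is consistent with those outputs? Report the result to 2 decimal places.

d_1 = 19.00, d_2 = 28.00, d_3 = 180.00

I − A =
  [   0.85    -0.25    -0.35]
  [  -0.45     0.95    -0.05]
  [   0.00    -0.40     0.80]
d = (I − A) x:
  d_1 = (+0.85)·180 + (-0.25)·130 + (-0.35)·290 = 19.00
  d_2 = (-0.45)·180 + (+0.95)·130 + (-0.05)·290 = 28.00
  d_3 = (+0.00)·180 + (-0.40)·130 + (+0.80)·290 = 180.00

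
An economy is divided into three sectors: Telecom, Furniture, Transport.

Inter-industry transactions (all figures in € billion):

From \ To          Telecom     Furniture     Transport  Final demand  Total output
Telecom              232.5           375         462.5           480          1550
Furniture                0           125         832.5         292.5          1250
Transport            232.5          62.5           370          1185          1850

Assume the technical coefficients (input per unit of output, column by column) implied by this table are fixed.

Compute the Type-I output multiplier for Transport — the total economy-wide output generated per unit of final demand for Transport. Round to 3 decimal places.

m_3 = 2.797

Technical coefficients a_ij = z_ij / X_j:
  a_11 = 232.5/1550 = 0.15, a_21 = 0/1550 = 0.00, a_31 = 232.5/1550 = 0.15
  a_12 = 375/1250 = 0.30, a_22 = 125/1250 = 0.10, a_32 = 62.5/1250 = 0.05
  a_13 = 462.5/1850 = 0.25, a_23 = 832.5/1850 = 0.45, a_33 = 370/1850 = 0.20
I − A =
  [   0.85    -0.30    -0.25]
  [   0.00     0.90    -0.45]
  [  -0.15    -0.05     0.80]
Cofactors of I−A, C_ij = (−1)^(i+j)·(minor ij) (rows/columns in the sector order above):
  C_11 = (0.90)(0.80) − (-0.45)(-0.05) = 0.6975
  C_12 = −[(0.00)(0.80) − (-0.45)(-0.15)] = 0.0675
  C_13 = (0.00)(-0.05) − (0.90)(-0.15) = 0.1350
  C_21 = −[(-0.30)(0.80) − (-0.25)(-0.05)] = 0.2525
  C_22 = (0.85)(0.80) − (-0.25)(-0.15) = 0.6425
  C_23 = −[(0.85)(-0.05) − (-0.30)(-0.15)] = 0.0875
  C_31 = (-0.30)(-0.45) − (-0.25)(0.90) = 0.3600
  C_32 = −[(0.85)(-0.45) − (-0.25)(0.00)] = 0.3825
  C_33 = (0.85)(0.90) − (-0.30)(0.00) = 0.7650
det(I−A) = Σ_j (I−A)_1j·C_1j = (0.85)(0.6975) + (-0.30)(0.0675) + (-0.25)(0.1350) = 0.538875
adj(I−A) = Cᵀ =
  [ 0.6975   0.2525   0.3600]
  [ 0.0675   0.6425   0.3825]
  [ 0.1350   0.0875   0.7650]
(I − A)⁻¹ = adj(I−A) / det(I−A) ≈
  [   1.2944     0.4686     0.6681]
  [   0.1253     1.1923     0.7098]
  [   0.2505     0.1624     1.4196]
The output multiplier for sector j is the column-j sum of the Leontief inverse (I − A)⁻¹ = adj(I−A) / det(I−A).
Column 3 of adj(I−A): (0.3600, 0.3825, 0.7650); det(I−A) = 0.538875.
m_3 = (0.3600 + 0.3825 + 0.7650) / 0.538875 = 1.5075 / 0.538875 ≈ 2.797.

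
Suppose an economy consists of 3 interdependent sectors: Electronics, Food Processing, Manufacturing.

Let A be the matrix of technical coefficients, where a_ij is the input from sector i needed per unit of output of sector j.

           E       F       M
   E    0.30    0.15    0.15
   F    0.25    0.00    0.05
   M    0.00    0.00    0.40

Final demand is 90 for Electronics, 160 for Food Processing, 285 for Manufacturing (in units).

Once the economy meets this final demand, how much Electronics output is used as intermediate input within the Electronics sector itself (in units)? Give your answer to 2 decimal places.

z_EE = 85.50

I − A =
  [   0.70    -0.15    -0.15]
  [  -0.25     1.00    -0.05]
  [   0.00     0.00     0.60]
Cofactors of I−A, C_ij = (−1)^(i+j)·(minor ij) (rows/columns in the sector order above):
  C_11 = (1.00)(0.60) − (-0.05)(0.00) = 0.6000
  C_12 = −[(-0.25)(0.60) − (-0.05)(0.00)] = 0.1500
  C_13 = (-0.25)(0.00) − (1.00)(0.00) = 0.0000
  C_21 = −[(-0.15)(0.60) − (-0.15)(0.00)] = 0.0900
  C_22 = (0.70)(0.60) − (-0.15)(0.00) = 0.4200
  C_23 = −[(0.70)(0.00) − (-0.15)(0.00)] = 0.0000
  C_31 = (-0.15)(-0.05) − (-0.15)(1.00) = 0.1575
  C_32 = −[(0.70)(-0.05) − (-0.15)(-0.25)] = 0.0725
  C_33 = (0.70)(1.00) − (-0.15)(-0.25) = 0.6625
det(I−A) = Σ_j (I−A)_1j·C_1j = (0.70)(0.6000) + (-0.15)(0.1500) + (-0.15)(0.0000) = 0.3975
adj(I−A) = Cᵀ =
  [ 0.6000   0.0900   0.1575]
  [ 0.1500   0.4200   0.0725]
  [ 0.0000   0.0000   0.6625]
(I − A)⁻¹ = adj(I−A) / det(I−A) ≈
  [   1.5094     0.2264     0.3962]
  [   0.3774     1.0566     0.1824]
  [   0.0000     0.0000     1.6667]
First solve x = (I − A)⁻¹ d = adj(I−A)·d / det(I−A); in particular x_E = (0.6000·90 + 0.0900·160 + 0.1575·285) / 0.3975 = 113.2875 / 0.3975 = 285.0000.
Intermediate flow from E to E: z_EE = a_EE · x_E = 0.30 × 113.2875 / 0.3975 = 33.98625 / 0.3975 = 85.50.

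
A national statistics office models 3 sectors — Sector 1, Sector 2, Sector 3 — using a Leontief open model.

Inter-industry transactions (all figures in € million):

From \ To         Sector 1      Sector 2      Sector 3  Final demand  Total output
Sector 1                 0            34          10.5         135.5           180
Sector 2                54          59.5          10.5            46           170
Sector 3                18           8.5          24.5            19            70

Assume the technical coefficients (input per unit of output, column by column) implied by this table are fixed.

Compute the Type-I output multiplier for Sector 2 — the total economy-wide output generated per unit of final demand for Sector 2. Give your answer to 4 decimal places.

Technical coefficients a_ij = z_ij / X_j:
  a_11 = 0/180 = 0.00, a_21 = 54/180 = 0.30, a_31 = 18/180 = 0.10
  a_12 = 34/170 = 0.20, a_22 = 59.5/170 = 0.35, a_32 = 8.5/170 = 0.05
  a_13 = 10.5/70 = 0.15, a_23 = 10.5/70 = 0.15, a_33 = 24.5/70 = 0.35
I − A =
  [   1.00    -0.20    -0.15]
  [  -0.30     0.65    -0.15]
  [  -0.10    -0.05     0.65]
Cofactors of I−A, C_ij = (−1)^(i+j)·(minor ij) (rows/columns in the sector order above):
  C_11 = (0.65)(0.65) − (-0.15)(-0.05) = 0.4150
  C_12 = −[(-0.30)(0.65) − (-0.15)(-0.10)] = 0.2100
  C_13 = (-0.30)(-0.05) − (0.65)(-0.10) = 0.0800
  C_21 = −[(-0.20)(0.65) − (-0.15)(-0.05)] = 0.1375
  C_22 = (1.00)(0.65) − (-0.15)(-0.10) = 0.6350
  C_23 = −[(1.00)(-0.05) − (-0.20)(-0.10)] = 0.0700
  C_31 = (-0.20)(-0.15) − (-0.15)(0.65) = 0.1275
  C_32 = −[(1.00)(-0.15) − (-0.15)(-0.30)] = 0.1950
  C_33 = (1.00)(0.65) − (-0.20)(-0.30) = 0.5900
det(I−A) = Σ_j (I−A)_1j·C_1j = (1.00)(0.4150) + (-0.20)(0.2100) + (-0.15)(0.0800) = 0.3610
adj(I−A) = Cᵀ =
  [ 0.4150   0.1375   0.1275]
  [ 0.2100   0.6350   0.1950]
  [ 0.0800   0.0700   0.5900]
(I − A)⁻¹ = adj(I−A) / det(I−A) ≈
  [   1.14958     0.38089     0.35319]
  [   0.58172     1.75900     0.54017]
  [   0.22161     0.19391     1.63435]
The output multiplier for sector j is the column-j sum of the Leontief inverse (I − A)⁻¹ = adj(I−A) / det(I−A).
Column 2 of adj(I−A): (0.1375, 0.6350, 0.0700); det(I−A) = 0.3610.
m_2 = (0.1375 + 0.6350 + 0.0700) / 0.3610 = 0.8425 / 0.3610 ≈ 2.3338.

m_2 = 2.3338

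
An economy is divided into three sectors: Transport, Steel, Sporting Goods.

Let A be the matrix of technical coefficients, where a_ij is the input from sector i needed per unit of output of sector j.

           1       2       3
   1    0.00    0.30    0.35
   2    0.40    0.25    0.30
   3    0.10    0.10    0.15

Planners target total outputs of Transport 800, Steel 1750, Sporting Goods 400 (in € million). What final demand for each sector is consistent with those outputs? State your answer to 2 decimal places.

I − A =
  [   1.00    -0.30    -0.35]
  [  -0.40     0.75    -0.30]
  [  -0.10    -0.10     0.85]
d = (I − A) x:
  d_1 = (+1.00)·800 + (-0.30)·1750 + (-0.35)·400 = 135.00
  d_2 = (-0.40)·800 + (+0.75)·1750 + (-0.30)·400 = 872.50
  d_3 = (-0.10)·800 + (-0.10)·1750 + (+0.85)·400 = 85.00

d_1 = 135.00, d_2 = 872.50, d_3 = 85.00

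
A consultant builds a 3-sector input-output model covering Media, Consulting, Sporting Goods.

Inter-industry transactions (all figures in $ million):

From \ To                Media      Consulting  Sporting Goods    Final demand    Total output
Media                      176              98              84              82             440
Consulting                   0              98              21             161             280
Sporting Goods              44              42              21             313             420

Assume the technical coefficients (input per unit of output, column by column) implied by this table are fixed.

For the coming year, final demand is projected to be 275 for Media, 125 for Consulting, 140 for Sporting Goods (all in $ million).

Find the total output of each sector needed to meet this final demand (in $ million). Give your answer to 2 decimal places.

Technical coefficients a_ij = z_ij / X_j:
  a_MM = 176/440 = 0.40, a_CM = 0/440 = 0.00, a_SM = 44/440 = 0.10
  a_MC = 98/280 = 0.35, a_CC = 98/280 = 0.35, a_SC = 42/280 = 0.15
  a_MS = 84/420 = 0.20, a_CS = 21/420 = 0.05, a_SS = 21/420 = 0.05
I − A =
  [   0.60    -0.35    -0.20]
  [   0.00     0.65    -0.05]
  [  -0.10    -0.15     0.95]
Cofactors of I−A, C_ij = (−1)^(i+j)·(minor ij) (rows/columns in the sector order above):
  C_11 = (0.65)(0.95) − (-0.05)(-0.15) = 0.6100
  C_12 = −[(0.00)(0.95) − (-0.05)(-0.10)] = 0.0050
  C_13 = (0.00)(-0.15) − (0.65)(-0.10) = 0.0650
  C_21 = −[(-0.35)(0.95) − (-0.20)(-0.15)] = 0.3625
  C_22 = (0.60)(0.95) − (-0.20)(-0.10) = 0.5500
  C_23 = −[(0.60)(-0.15) − (-0.35)(-0.10)] = 0.1250
  C_31 = (-0.35)(-0.05) − (-0.20)(0.65) = 0.1475
  C_32 = −[(0.60)(-0.05) − (-0.20)(0.00)] = 0.0300
  C_33 = (0.60)(0.65) − (-0.35)(0.00) = 0.3900
det(I−A) = Σ_j (I−A)_1j·C_1j = (0.60)(0.6100) + (-0.35)(0.0050) + (-0.20)(0.0650) = 0.35125
adj(I−A) = Cᵀ =
  [ 0.6100   0.3625   0.1475]
  [ 0.0050   0.5500   0.0300]
  [ 0.0650   0.1250   0.3900]
(I − A)⁻¹ = adj(I−A) / det(I−A) ≈
  [   1.7367     1.0320     0.4199]
  [   0.0142     1.5658     0.0854]
  [   0.1851     0.3559     1.1103]
x = (I − A)⁻¹ d = adj(I−A)·d / det(I−A), with det(I−A) = 0.35125:
  x_M = (0.6100·275 + 0.3625·125 + 0.1475·140) / 0.35125 = 233.7125 / 0.35125 ≈ 665.37
  x_C = (0.0050·275 + 0.5500·125 + 0.0300·140) / 0.35125 = 74.325 / 0.35125 ≈ 211.60
  x_S = (0.0650·275 + 0.1250·125 + 0.3900·140) / 0.35125 = 88.10 / 0.35125 ≈ 250.82

x_M = 665.37, x_C = 211.60, x_S = 250.82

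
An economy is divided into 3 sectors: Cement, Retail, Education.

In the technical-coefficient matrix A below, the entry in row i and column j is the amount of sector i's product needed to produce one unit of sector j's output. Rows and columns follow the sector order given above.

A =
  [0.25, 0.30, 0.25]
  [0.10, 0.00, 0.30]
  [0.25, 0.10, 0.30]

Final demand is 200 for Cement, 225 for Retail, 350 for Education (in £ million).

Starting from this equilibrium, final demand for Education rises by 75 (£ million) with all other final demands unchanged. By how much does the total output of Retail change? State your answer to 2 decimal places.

I − A =
  [   0.75    -0.30    -0.25]
  [  -0.10     1.00    -0.30]
  [  -0.25    -0.10     0.70]
Cofactors of I−A, C_ij = (−1)^(i+j)·(minor ij) (rows/columns in the sector order above):
  C_11 = (1.00)(0.70) − (-0.30)(-0.10) = 0.6700
  C_12 = −[(-0.10)(0.70) − (-0.30)(-0.25)] = 0.1450
  C_13 = (-0.10)(-0.10) − (1.00)(-0.25) = 0.2600
  C_21 = −[(-0.30)(0.70) − (-0.25)(-0.10)] = 0.2350
  C_22 = (0.75)(0.70) − (-0.25)(-0.25) = 0.4625
  C_23 = −[(0.75)(-0.10) − (-0.30)(-0.25)] = 0.1500
  C_31 = (-0.30)(-0.30) − (-0.25)(1.00) = 0.3400
  C_32 = −[(0.75)(-0.30) − (-0.25)(-0.10)] = 0.2500
  C_33 = (0.75)(1.00) − (-0.30)(-0.10) = 0.7200
det(I−A) = Σ_j (I−A)_1j·C_1j = (0.75)(0.6700) + (-0.30)(0.1450) + (-0.25)(0.2600) = 0.3940
adj(I−A) = Cᵀ =
  [ 0.6700   0.2350   0.3400]
  [ 0.1450   0.4625   0.2500]
  [ 0.2600   0.1500   0.7200]
(I − A)⁻¹ = adj(I−A) / det(I−A) ≈
  [   1.7005     0.5964     0.8629]
  [   0.3680     1.1739     0.6345]
  [   0.6599     0.3807     1.8274]
Δx = (I − A)⁻¹ Δd with Δd having +75 in the Education component and 0 elsewhere.
So Δx_R = L_RE · (+75), where L_RE = adj(I−A)_RE / det(I−A) = 0.2500 / 0.3940.
Δx_R = 0.2500 × (+75) / 0.3940 = 18.75 / 0.3940 ≈ 47.59.

Δx_R = 47.59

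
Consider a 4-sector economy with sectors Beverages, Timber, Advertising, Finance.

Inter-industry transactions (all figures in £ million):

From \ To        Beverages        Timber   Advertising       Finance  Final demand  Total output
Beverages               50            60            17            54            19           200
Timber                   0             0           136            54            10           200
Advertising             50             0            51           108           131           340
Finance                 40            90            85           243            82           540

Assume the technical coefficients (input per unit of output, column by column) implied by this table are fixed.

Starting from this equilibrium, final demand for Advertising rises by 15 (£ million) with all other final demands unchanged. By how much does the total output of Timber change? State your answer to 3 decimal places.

Δx_2 = 13.730

Technical coefficients a_ij = z_ij / X_j:
  a_11 = 50/200 = 0.25, a_21 = 0/200 = 0.00, a_31 = 50/200 = 0.25, a_41 = 40/200 = 0.20
  a_12 = 60/200 = 0.30, a_22 = 0/200 = 0.00, a_32 = 0/200 = 0.00, a_42 = 90/200 = 0.45
  a_13 = 17/340 = 0.05, a_23 = 136/340 = 0.40, a_33 = 51/340 = 0.15, a_43 = 85/340 = 0.25
  a_14 = 54/540 = 0.10, a_24 = 54/540 = 0.10, a_34 = 108/540 = 0.20, a_44 = 243/540 = 0.45
I − A =
  [   0.75    -0.30    -0.05    -0.10]
  [   0.00     1.00    -0.40    -0.10]
  [  -0.25     0.00     0.85    -0.20]
  [  -0.20    -0.45    -0.25     0.55]
Compute the cofactors C_ij = (−1)^(i+j)·(3×3 minor ij) of I−A; the adjugate is their transpose:
adj(I−A) = Cᵀ =
  [ 0.34325   0.16800   0.14175   0.14450]
  [ 0.09425   0.28100   0.17675   0.13250]
  [ 0.16625   0.13200   0.35275   0.18250]
  [ 0.27750   0.35100   0.35650   0.59500]
det(I−A) = Σ_j (I−A)_1j·C_1j = (0.75)(0.34325) + (-0.30)(0.09425) + (-0.05)(0.16625) + (-0.10)(0.27750) = 0.1931
(I − A)⁻¹ = adj(I−A) / det(I−A) ≈
  [   1.7776     0.8700     0.7341     0.7483]
  [   0.4881     1.4552     0.9153     0.6862]
  [   0.8610     0.6836     1.8268     0.9451]
  [   1.4371     1.8177     1.8462     3.0813]
Δx = (I − A)⁻¹ Δd with Δd having +15 in the Advertising component and 0 elsewhere.
So Δx_2 = L_23 · (+15), where L_23 = adj(I−A)_23 / det(I−A) = 0.17675 / 0.1931.
Δx_2 = 0.17675 × (+15) / 0.1931 = 2.65125 / 0.1931 ≈ 13.730.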